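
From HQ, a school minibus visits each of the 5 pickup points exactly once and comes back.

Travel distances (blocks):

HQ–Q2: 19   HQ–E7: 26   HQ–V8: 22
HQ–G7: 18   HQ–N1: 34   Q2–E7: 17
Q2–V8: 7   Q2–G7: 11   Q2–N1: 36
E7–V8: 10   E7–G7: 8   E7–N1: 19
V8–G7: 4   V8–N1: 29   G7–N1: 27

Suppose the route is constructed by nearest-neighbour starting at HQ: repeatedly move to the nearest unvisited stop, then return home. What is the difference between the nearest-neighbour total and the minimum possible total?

8 blocks longer than the optimal tour.

From HQ: G7=18, Q2=19, V8=22, E7=26, N1=34 → choose G7 (18).
From G7: V8=4, E7=8, Q2=11, N1=27 → choose V8 (4).
From V8: Q2=7, E7=10, N1=29 → choose Q2 (7).
From Q2: E7=17, N1=36 → choose E7 (17).
From E7: N1=19 → choose N1 (19).
NN route HQ → G7 → V8 → Q2 → E7 → N1 → HQ costs 99.
Optimal: HQ → Q2 → V8 → G7 → E7 → N1 → HQ costs 91 (by enumerating all 60 distinct tours).
Excess = 99 − 91 = 8.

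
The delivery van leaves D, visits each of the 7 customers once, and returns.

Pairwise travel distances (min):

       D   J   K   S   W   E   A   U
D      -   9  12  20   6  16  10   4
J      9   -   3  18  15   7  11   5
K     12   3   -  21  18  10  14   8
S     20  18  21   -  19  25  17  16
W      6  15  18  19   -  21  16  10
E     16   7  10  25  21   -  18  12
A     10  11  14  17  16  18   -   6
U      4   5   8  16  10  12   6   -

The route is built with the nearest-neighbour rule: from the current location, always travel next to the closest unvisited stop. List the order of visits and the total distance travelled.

D → [U:4 / W:6 / J:9 / A:10 / K:12 / E:16 / S:20] → U (4)
U → [J:5 / A:6 / K:8 / W:10 / E:12 / S:16] → J (5)
J → [K:3 / E:7 / A:11 / W:15 / S:18] → K (3)
K → [E:10 / A:14 / W:18 / S:21] → E (10)
E → [A:18 / W:21 / S:25] → A (18)
A → [W:16 / S:17] → W (16)
W → [S:19] → S (19)
Return S→D: 20.
Total = 4 + 5 + 3 + 10 + 18 + 16 + 19 + 20 = 95.

Nearest-neighbour total = 95 min; route D → U → J → K → E → A → W → S → D.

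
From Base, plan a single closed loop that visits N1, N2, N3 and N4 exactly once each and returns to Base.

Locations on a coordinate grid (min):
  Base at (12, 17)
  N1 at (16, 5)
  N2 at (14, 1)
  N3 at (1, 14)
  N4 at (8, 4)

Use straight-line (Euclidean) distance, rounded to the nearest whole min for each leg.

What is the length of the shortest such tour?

Minimum total distance: 47 min.

Base-N1-N2-N3-N4-Base: 13+4+18+12+14 = 61
Base-N1-N2-N4-N3-Base: 13+4+7+12+11 = 47
Base-N1-N3-N2-N4-Base: 13+17+18+7+14 = 69
Base-N1-N3-N4-N2-Base: 13+17+12+7+16 = 65
Base-N1-N4-N2-N3-Base: 13+8+7+18+11 = 57
Base-N1-N4-N3-N2-Base: 13+8+12+18+16 = 67
Base-N2-N1-N3-N4-Base: 16+4+17+12+14 = 63
Base-N2-N1-N4-N3-Base: 16+4+8+12+11 = 51
Base-N2-N3-N1-N4-Base: 16+18+17+8+14 = 73
Base-N2-N4-N1-N3-Base: 16+7+8+17+11 = 59
Base-N3-N1-N2-N4-Base: 11+17+4+7+14 = 53
Base-N3-N2-N1-N4-Base: 11+18+4+8+14 = 55
The minimum is 47.
One optimal route: Base → N1 → N2 → N4 → N3 → Base (or its reverse).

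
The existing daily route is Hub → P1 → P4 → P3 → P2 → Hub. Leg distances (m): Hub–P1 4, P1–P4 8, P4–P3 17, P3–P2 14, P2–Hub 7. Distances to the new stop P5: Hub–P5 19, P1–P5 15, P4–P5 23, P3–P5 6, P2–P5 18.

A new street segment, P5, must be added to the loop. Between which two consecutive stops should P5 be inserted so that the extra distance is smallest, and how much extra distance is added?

Adding 10 m by placing P5 on the P3–P2 leg.

Insertion cost between consecutive stops i–j is d(i,P5) + d(P5,j) − d(i,j):
  between Hub and P1: 19 + 15 − 4 = 30
  between P1 and P4: 15 + 23 − 8 = 30
  between P4 and P3: 23 + 6 − 17 = 12
  between P3 and P2: 6 + 18 − 14 = 10
  between P2 and Hub: 18 + 19 − 7 = 30
Cheapest insertion is between P3 and P2, adding 10.
New total = 50 + 10 = 60.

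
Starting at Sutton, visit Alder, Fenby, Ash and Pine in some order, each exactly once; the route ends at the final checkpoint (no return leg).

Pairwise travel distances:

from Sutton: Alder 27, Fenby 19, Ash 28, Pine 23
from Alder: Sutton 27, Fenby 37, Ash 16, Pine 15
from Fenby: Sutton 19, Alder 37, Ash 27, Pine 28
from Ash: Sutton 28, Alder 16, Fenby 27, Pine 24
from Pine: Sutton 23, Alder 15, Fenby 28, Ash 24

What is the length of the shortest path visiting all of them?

77 — the minimum one-way total.

There are 4! = 24 possible orderings.
Sutton→Alder→Fenby→Ash→Pine: 27+37+27+24 = 115
Sutton→Alder→Fenby→Pine→Ash: 27+37+28+24 = 116
Sutton→Alder→Ash→Fenby→Pine: 27+16+27+28 = 98
Sutton→Alder→Ash→Pine→Fenby: 27+16+24+28 = 95
Sutton→Alder→Pine→Fenby→Ash: 27+15+28+27 = 97
Sutton→Alder→Pine→Ash→Fenby: 27+15+24+27 = 93
Sutton→Fenby→Alder→Ash→Pine: 19+37+16+24 = 96
Sutton→Fenby→Alder→Pine→Ash: 19+37+15+24 = 95
Sutton→Fenby→Ash→Alder→Pine: 19+27+16+15 = 77
Sutton→Fenby→Ash→Pine→Alder: 19+27+24+15 = 85
Sutton→Fenby→Pine→Alder→Ash: 19+28+15+16 = 78
Sutton→Fenby→Pine→Ash→Alder: 19+28+24+16 = 87
Sutton→Ash→Alder→Fenby→Pine: 28+16+37+28 = 109
Sutton→Ash→Alder→Pine→Fenby: 28+16+15+28 = 87
… (10 more)
The minimum is 77.
One shortest path: Sutton → Fenby → Ash → Alder → Pine.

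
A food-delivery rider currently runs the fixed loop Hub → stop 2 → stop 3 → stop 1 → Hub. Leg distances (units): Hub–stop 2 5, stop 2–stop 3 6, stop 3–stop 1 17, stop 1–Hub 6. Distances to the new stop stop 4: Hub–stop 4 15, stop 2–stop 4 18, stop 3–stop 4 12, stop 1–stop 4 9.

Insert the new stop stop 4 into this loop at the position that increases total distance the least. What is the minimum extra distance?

Minimum extra distance: 4, inserting stop 4 between stop 3 and stop 1.

Insertion cost between consecutive stops i–j is d(i,stop 4) + d(stop 4,j) − d(i,j):
  between Hub and stop 2: 15 + 18 − 5 = 28
  between stop 2 and stop 3: 18 + 12 − 6 = 24
  between stop 3 and stop 1: 12 + 9 − 17 = 4
  between stop 1 and Hub: 9 + 15 − 6 = 18
Cheapest insertion is between stop 3 and stop 1, adding 4.
New total = 34 + 4 = 38.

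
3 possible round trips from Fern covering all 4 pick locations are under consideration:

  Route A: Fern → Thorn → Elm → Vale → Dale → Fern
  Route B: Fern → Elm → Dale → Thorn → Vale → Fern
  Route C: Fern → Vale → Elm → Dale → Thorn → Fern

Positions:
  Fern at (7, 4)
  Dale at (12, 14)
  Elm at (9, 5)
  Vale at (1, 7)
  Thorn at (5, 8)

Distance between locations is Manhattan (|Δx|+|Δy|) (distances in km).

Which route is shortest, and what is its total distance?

Shortest is Route B, total 42 km.

Route A: 6 + 7 + 10 + 18 + 15 = 56
Route B: 3 + 12 + 13 + 5 + 9 = 42
Route C: 9 + 10 + 12 + 13 + 6 = 50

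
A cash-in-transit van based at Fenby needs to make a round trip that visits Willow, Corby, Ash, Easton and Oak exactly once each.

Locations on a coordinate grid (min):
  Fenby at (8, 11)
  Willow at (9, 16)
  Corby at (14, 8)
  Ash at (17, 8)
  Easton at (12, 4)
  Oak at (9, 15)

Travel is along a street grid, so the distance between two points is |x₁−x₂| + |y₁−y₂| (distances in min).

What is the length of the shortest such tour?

Minimum total distance: 42 min.

Fenby - Willow - Corby - Ash - Easton - Oak - Fenby: 6+13+3+9+14+5 = 50
Fenby - Willow - Corby - Ash - Oak - Easton - Fenby: 6+13+3+15+14+11 = 62
Fenby - Willow - Corby - Easton - Ash - Oak - Fenby: 6+13+6+9+15+5 = 54
Fenby - Willow - Corby - Easton - Oak - Ash - Fenby: 6+13+6+14+15+12 = 66
Fenby - Willow - Corby - Oak - Ash - Easton - Fenby: 6+13+12+15+9+11 = 66
Fenby - Willow - Corby - Oak - Easton - Ash - Fenby: 6+13+12+14+9+12 = 66
Fenby - Willow - Ash - Corby - Easton - Oak - Fenby: 6+16+3+6+14+5 = 50
Fenby - Willow - Ash - Corby - Oak - Easton - Fenby: 6+16+3+12+14+11 = 62
Fenby - Willow - Ash - Easton - Corby - Oak - Fenby: 6+16+9+6+12+5 = 54
Fenby - Willow - Ash - Easton - Oak - Corby - Fenby: 6+16+9+14+12+9 = 66
Fenby - Willow - Ash - Oak - Corby - Easton - Fenby: 6+16+15+12+6+11 = 66
Fenby - Willow - Ash - Oak - Easton - Corby - Fenby: 6+16+15+14+6+9 = 66
Fenby - Willow - Easton - Corby - Ash - Oak - Fenby: 6+15+6+3+15+5 = 50
Fenby - Willow - Easton - Corby - Oak - Ash - Fenby: 6+15+6+12+15+12 = 66
… (46 more)
Fenby - Willow - Oak - Corby - Ash - Easton - Fenby: 6+1+12+3+9+11 = 42  ← best
The minimum is 42.
One optimal route: Fenby → Willow → Oak → Corby → Ash → Easton → Fenby (or its reverse).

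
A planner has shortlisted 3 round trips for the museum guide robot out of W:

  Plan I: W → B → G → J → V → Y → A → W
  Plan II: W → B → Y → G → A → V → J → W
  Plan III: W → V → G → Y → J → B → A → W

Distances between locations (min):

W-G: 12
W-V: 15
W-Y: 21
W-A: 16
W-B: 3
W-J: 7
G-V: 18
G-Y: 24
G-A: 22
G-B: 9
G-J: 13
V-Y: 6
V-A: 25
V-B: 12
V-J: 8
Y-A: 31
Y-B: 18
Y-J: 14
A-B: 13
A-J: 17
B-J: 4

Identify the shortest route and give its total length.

86 min — Plan I is the shortest.

Plan I: 3 + 9 + 13 + 8 + 6 + 31 + 16 = 86
Plan II: 3 + 18 + 24 + 22 + 25 + 8 + 7 = 107
Plan III: 15 + 18 + 24 + 14 + 4 + 13 + 16 = 104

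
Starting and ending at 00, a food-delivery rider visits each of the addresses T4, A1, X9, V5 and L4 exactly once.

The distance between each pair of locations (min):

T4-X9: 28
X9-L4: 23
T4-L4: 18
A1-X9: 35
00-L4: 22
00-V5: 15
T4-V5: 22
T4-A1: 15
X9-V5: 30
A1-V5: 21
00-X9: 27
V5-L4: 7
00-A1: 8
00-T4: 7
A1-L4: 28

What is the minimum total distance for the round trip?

With 5 stops there are 5!/2 = 60 distinct round trips (a route and its reverse cost the same).
00-T4-A1-X9-V5-L4-00: 7+15+35+30+7+22 = 116
00-T4-A1-X9-L4-V5-00: 7+15+35+23+7+15 = 102
00-T4-A1-V5-X9-L4-00: 7+15+21+30+23+22 = 118
00-T4-A1-V5-L4-X9-00: 7+15+21+7+23+27 = 100
00-T4-A1-L4-X9-V5-00: 7+15+28+23+30+15 = 118
00-T4-A1-L4-V5-X9-00: 7+15+28+7+30+27 = 114
00-T4-X9-A1-V5-L4-00: 7+28+35+21+7+22 = 120
00-T4-X9-A1-L4-V5-00: 7+28+35+28+7+15 = 120
00-T4-X9-V5-A1-L4-00: 7+28+30+21+28+22 = 136
00-T4-X9-V5-L4-A1-00: 7+28+30+7+28+8 = 108
00-T4-X9-L4-A1-V5-00: 7+28+23+28+21+15 = 122
00-T4-X9-L4-V5-A1-00: 7+28+23+7+21+8 = 94
00-T4-V5-A1-X9-L4-00: 7+22+21+35+23+22 = 130
00-T4-V5-A1-L4-X9-00: 7+22+21+28+23+27 = 128
… (46 more)
The minimum is 94.
One optimal route: 00 → T4 → X9 → L4 → V5 → A1 → 00 (or its reverse).

Shortest round trip = 94 min.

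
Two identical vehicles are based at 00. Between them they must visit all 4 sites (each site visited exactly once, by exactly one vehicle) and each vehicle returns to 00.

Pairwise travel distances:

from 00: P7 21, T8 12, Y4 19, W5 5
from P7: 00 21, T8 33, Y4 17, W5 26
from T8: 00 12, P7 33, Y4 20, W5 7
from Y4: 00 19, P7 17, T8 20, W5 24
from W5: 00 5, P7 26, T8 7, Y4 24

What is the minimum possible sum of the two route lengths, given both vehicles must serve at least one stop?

There are 2^3 − 1 = 7 ways to divide the 4 stops into two non-empty groups. For each, the best each vehicle can do is its own shortest tour through its group:
  {P7} + {T8, Y4, W5}: 42 + 51 = 93
  {T8} + {P7, Y4, W5}: 24 + 67 = 91
  {P7, T8} + {Y4, W5}: 66 + 48 = 114
  {Y4} + {P7, T8, W5}: 38 + 66 = 104
  {P7, Y4} + {T8, W5}: 57 + 24 = 81
  {T8, Y4} + {P7, W5}: 51 + 52 = 103
  … (7 splits in total)
  {P7, T8, Y4} + {W5}: 70 + 10 = 80  ← best
Best: vehicle 1 00 → P7 → Y4 → T8 → 00 = 70; vehicle 2 00 → W5 → 00 = 10; combined 80.

Minimum combined distance: 80.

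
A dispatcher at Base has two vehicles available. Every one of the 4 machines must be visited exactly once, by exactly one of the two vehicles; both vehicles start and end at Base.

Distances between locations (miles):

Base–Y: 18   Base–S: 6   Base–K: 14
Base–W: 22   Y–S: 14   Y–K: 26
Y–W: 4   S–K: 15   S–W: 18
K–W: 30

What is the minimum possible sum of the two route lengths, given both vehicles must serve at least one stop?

Minimum combined distance: 74 miles.

There are 2^3 − 1 = 7 ways to divide the 4 stops into two non-empty groups. For each, the best each vehicle can do is its own shortest tour through its group:
  {Y} + {S, K, W}: 36 + 68 = 104
  {S} + {Y, K, W}: 12 + 66 = 78
  {Y, S} + {K, W}: 38 + 66 = 104
  {K} + {Y, S, W}: 28 + 46 = 74
  {Y, K} + {S, W}: 58 + 46 = 104
  {S, K} + {Y, W}: 35 + 44 = 79
  … (7 splits in total)
Best: vehicle 1 Base → K → Base = 28; vehicle 2 Base → Y → W → S → Base = 46; combined 74.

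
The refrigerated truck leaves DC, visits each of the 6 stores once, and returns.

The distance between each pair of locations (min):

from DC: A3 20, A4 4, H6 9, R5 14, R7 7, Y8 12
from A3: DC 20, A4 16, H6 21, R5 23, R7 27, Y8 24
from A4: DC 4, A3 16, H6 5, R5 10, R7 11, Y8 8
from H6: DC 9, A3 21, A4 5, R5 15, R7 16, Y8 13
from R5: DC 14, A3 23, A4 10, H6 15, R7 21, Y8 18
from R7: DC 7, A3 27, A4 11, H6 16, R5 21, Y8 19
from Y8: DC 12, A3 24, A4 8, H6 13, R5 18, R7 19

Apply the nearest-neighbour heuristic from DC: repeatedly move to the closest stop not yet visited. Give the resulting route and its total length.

From DC: distances to unvisited — A4=4, R7=7, H6=9, Y8=12, R5=14, A3=20. Nearest is A4 (4).
From A4: distances to unvisited — H6=5, Y8=8, R5=10, R7=11, A3=16. Nearest is H6 (5).
From H6: distances to unvisited — Y8=13, R5=15, R7=16, A3=21. Nearest is Y8 (13).
From Y8: distances to unvisited — R5=18, R7=19, A3=24. Nearest is R5 (18).
From R5: distances to unvisited — R7=21, A3=23. Nearest is R7 (21).
From R7: distances to unvisited — A3=27. Nearest is A3 (27).
Return A3→DC: 20.
Total = 4 + 5 + 13 + 18 + 21 + 27 + 20 = 108.

Nearest-neighbour total = 108 min; route DC → A4 → H6 → Y8 → R5 → R7 → A3 → DC.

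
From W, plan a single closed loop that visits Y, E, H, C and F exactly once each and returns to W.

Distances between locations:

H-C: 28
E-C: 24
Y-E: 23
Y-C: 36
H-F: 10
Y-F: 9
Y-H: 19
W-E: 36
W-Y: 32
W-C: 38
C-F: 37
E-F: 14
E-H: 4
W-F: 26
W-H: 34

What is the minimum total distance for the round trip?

With 5 stops there are 5!/2 = 60 distinct round trips (a route and its reverse cost the same).
W-Y-E-H-C-F-W: 32+23+4+28+37+26 = 150
W-Y-E-H-F-C-W: 32+23+4+10+37+38 = 144
W-Y-E-C-H-F-W: 32+23+24+28+10+26 = 143
W-Y-E-C-F-H-W: 32+23+24+37+10+34 = 160
W-Y-E-F-H-C-W: 32+23+14+10+28+38 = 145
W-Y-E-F-C-H-W: 32+23+14+37+28+34 = 168
W-Y-H-E-C-F-W: 32+19+4+24+37+26 = 142
W-Y-H-E-F-C-W: 32+19+4+14+37+38 = 144
W-Y-H-C-E-F-W: 32+19+28+24+14+26 = 143
W-Y-H-C-F-E-W: 32+19+28+37+14+36 = 166
W-Y-H-F-E-C-W: 32+19+10+14+24+38 = 137
W-Y-H-F-C-E-W: 32+19+10+37+24+36 = 158
W-Y-C-E-H-F-W: 32+36+24+4+10+26 = 132
W-Y-C-E-F-H-W: 32+36+24+14+10+34 = 150
… (46 more)
W-Y-F-H-E-C-W: 32+9+10+4+24+38 = 117  ← best
The minimum is 117.
One optimal route: W → Y → F → H → E → C → W (or its reverse).

Minimum total distance: 117.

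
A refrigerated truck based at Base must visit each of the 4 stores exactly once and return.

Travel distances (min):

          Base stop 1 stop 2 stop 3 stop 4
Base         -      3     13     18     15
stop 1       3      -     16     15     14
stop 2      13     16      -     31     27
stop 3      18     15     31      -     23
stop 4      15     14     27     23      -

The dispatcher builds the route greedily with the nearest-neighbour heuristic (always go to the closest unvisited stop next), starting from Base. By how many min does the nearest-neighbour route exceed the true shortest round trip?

Base: stop 1=3, stop 2=13, stop 4=15, stop 3=18 ⇒ stop 1
stop 1: stop 4=14, stop 3=15, stop 2=16 ⇒ stop 4
stop 4: stop 3=23, stop 2=27 ⇒ stop 3
stop 3: stop 2=31 ⇒ stop 2
NN route Base → stop 1 → stop 4 → stop 3 → stop 2 → Base costs 84.
Optimal: Base → stop 1 → stop 3 → stop 4 → stop 2 → Base costs 81 (by enumerating all 12 distinct tours).
Excess = 84 − 81 = 3.

Excess over optimum: 3 min.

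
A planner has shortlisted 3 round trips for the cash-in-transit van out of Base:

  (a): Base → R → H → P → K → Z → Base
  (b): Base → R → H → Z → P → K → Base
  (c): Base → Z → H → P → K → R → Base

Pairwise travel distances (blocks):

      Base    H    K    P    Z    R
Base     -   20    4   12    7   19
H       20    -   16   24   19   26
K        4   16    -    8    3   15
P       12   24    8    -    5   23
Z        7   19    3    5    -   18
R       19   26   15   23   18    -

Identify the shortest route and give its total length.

81 blocks — (b) is the shortest.

(a): 19 + 26 + 24 + 8 + 3 + 7 = 87
(b): 19 + 26 + 19 + 5 + 8 + 4 = 81
(c): 7 + 19 + 24 + 8 + 15 + 19 = 92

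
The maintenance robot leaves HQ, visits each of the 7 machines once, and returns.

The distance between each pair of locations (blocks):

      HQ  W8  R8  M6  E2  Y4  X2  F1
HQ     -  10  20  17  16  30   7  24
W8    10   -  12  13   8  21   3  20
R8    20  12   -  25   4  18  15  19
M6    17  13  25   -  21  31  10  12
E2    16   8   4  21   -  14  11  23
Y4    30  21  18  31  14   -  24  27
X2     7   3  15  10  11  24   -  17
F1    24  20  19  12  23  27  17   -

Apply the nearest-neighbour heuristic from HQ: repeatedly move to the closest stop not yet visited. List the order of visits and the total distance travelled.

96 blocks along HQ → X2 → W8 → E2 → R8 → Y4 → F1 → M6 → HQ.

HQ → [X2:7 / W8:10 / E2:16 / M6:17 / R8:20 / F1:24 / Y4:30] → X2 (7)
X2 → [W8:3 / M6:10 / E2:11 / R8:15 / F1:17 / Y4:24] → W8 (3)
W8 → [E2:8 / R8:12 / M6:13 / F1:20 / Y4:21] → E2 (8)
E2 → [R8:4 / Y4:14 / M6:21 / F1:23] → R8 (4)
R8 → [Y4:18 / F1:19 / M6:25] → Y4 (18)
Y4 → [F1:27 / M6:31] → F1 (27)
F1 → [M6:12] → M6 (12)
Return M6→HQ: 17.
Total = 7 + 3 + 8 + 4 + 18 + 27 + 12 + 17 = 96.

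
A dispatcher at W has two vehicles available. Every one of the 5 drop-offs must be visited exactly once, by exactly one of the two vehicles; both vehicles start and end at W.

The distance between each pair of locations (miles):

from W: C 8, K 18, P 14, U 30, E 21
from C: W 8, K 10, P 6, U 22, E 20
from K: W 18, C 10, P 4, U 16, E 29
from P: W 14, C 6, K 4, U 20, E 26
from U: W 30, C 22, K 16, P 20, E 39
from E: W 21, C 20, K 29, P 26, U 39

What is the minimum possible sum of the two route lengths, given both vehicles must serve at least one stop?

106 miles — the smallest possible combined total.

There are 2^4 − 1 = 15 ways to divide the 5 stops into two non-empty groups. For each, the best each vehicle can do is its own shortest tour through its group:
  {C} + {K, P, U, E}: 16 + 94 = 110
  {K} + {C, P, U, E}: 36 + 94 = 130
  {C, K} + {P, U, E}: 36 + 94 = 130
  {P} + {C, K, U, E}: 28 + 94 = 122
  {C, P} + {K, U, E}: 28 + 94 = 122
  {K, P} + {C, U, E}: 36 + 90 = 126
  … (15 splits in total)
  {C, K, P, U} + {E}: 64 + 42 = 106  ← best
Best: vehicle 1 W → C → P → K → U → W = 64; vehicle 2 W → E → W = 42; combined 106.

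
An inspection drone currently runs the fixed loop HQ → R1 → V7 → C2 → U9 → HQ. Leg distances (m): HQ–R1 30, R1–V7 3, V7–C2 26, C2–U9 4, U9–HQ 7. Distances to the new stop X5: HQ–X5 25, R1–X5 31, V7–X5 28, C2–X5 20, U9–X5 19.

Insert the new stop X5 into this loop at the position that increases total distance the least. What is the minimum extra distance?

Insertion cost between consecutive stops i–j is d(i,X5) + d(X5,j) − d(i,j):
  between HQ and R1: 25 + 31 − 30 = 26
  between R1 and V7: 31 + 28 − 3 = 56
  between V7 and C2: 28 + 20 − 26 = 22
  between C2 and U9: 20 + 19 − 4 = 35
  between U9 and HQ: 19 + 25 − 7 = 37
Cheapest insertion is between V7 and C2, adding 22.
New total = 70 + 22 = 92.

Minimum extra distance: 22 m, inserting X5 between V7 and C2.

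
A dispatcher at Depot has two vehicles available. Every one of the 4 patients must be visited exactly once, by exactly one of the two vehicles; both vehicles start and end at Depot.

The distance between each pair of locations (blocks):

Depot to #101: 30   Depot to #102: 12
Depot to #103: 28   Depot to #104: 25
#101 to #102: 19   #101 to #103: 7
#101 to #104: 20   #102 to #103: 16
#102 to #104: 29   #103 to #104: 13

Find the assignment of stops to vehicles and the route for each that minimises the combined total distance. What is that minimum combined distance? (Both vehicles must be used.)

Try each way of splitting the stops between the two vehicles (each non-empty) and, for each split, find the best tour for each vehicle:
  {#101} + {#102, #103, #104}: 60 + 66 = 126
  {#102} + {#101, #103, #104}: 24 + 75 = 99
  {#101, #102} + {#103, #104}: 61 + 66 = 127
  {#103} + {#101, #102, #104}: 56 + 76 = 132
  {#101, #103} + {#102, #104}: 65 + 66 = 131
  {#102, #103} + {#101, #104}: 56 + 75 = 131
  … (7 splits in total)
Best: vehicle 1 Depot → #102 → Depot = 24; vehicle 2 Depot → #101 → #103 → #104 → Depot = 75; combined 99.

99 blocks — the smallest possible combined total.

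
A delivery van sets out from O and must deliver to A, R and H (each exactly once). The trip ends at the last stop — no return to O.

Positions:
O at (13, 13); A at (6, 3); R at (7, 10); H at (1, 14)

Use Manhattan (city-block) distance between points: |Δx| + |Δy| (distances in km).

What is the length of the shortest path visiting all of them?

Minimum one-way distance = 31 km.

There are 3! = 6 possible orderings.
O → A → R → H: 17+8+10 = 35
O → A → H → R: 17+16+10 = 43
O → R → A → H: 9+8+16 = 33
O → R → H → A: 9+10+16 = 35
O → H → A → R: 13+16+8 = 37
O → H → R → A: 13+10+8 = 31
The minimum is 31.
One shortest path: O → H → R → A.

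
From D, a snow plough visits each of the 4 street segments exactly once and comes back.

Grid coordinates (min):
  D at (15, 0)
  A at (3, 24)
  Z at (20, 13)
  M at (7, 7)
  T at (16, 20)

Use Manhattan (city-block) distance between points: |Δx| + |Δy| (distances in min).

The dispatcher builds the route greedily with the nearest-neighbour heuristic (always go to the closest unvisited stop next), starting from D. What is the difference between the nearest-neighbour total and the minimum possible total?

From D: M=15, Z=18, T=21, A=36 → choose M (15).
From M: Z=19, A=21, T=22 → choose Z (19).
From Z: T=11, A=28 → choose T (11).
From T: A=17 → choose A (17).
NN route D → M → Z → T → A → D costs 98.
Optimal: D → Z → T → A → M → D costs 82 (by enumerating all 12 distinct tours).
Excess = 98 − 82 = 16.

Excess over optimum: 16 min.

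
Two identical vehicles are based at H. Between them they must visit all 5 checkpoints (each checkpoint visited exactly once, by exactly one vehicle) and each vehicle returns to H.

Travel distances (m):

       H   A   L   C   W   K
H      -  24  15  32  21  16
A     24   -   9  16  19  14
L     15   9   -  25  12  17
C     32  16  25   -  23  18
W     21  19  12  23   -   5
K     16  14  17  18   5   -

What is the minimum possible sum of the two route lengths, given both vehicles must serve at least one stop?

Check every non-empty split of the stops between the two vehicles; for each half take its own optimal tour:
  {A} + {L, C, W, K}: 48 + 82 = 130
  {L} + {A, C, W, K}: 30 + 84 = 114
  {A, L} + {C, W, K}: 48 + 76 = 124
  {C} + {A, L, W, K}: 64 + 64 = 128
  {A, C} + {L, W, K}: 72 + 48 = 120
  {L, C} + {A, W, K}: 72 + 64 = 136
  … (15 splits in total)
Best: vehicle 1 H → L → H = 30; vehicle 2 H → A → C → W → K → H = 84; combined 114.

114 m — the smallest possible combined total.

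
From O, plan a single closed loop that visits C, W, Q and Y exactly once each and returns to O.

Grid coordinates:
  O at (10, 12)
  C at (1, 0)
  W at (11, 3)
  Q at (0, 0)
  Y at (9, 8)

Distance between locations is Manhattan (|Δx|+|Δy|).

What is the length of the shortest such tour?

46 — the shortest possible round trip.

There are 12 distinct closed tours to check (reversals are equivalent).
O-C-W-Q-Y-O: 21+13+14+17+5 = 70
O-C-W-Y-Q-O: 21+13+7+17+22 = 80
O-C-Q-W-Y-O: 21+1+14+7+5 = 48
O-C-Q-Y-W-O: 21+1+17+7+10 = 56
O-C-Y-W-Q-O: 21+16+7+14+22 = 80
O-C-Y-Q-W-O: 21+16+17+14+10 = 78
O-W-C-Q-Y-O: 10+13+1+17+5 = 46
O-W-C-Y-Q-O: 10+13+16+17+22 = 78
O-W-Q-C-Y-O: 10+14+1+16+5 = 46
O-W-Y-C-Q-O: 10+7+16+1+22 = 56
O-Q-C-W-Y-O: 22+1+13+7+5 = 48
O-Q-W-C-Y-O: 22+14+13+16+5 = 70
The minimum is 46.
One optimal route: O → W → C → Q → Y → O (or its reverse).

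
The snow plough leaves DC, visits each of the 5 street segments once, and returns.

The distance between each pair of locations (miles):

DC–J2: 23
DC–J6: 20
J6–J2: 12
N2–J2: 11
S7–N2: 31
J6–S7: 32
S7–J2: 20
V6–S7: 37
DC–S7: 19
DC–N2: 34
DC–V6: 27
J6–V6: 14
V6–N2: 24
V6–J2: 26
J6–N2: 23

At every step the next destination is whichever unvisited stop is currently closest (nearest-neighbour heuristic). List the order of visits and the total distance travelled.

Nearest-neighbour total = 114 miles; route DC → S7 → J2 → N2 → J6 → V6 → DC.

At DC the remaining stops are S7 19, J6 20, J2 23, V6 27, N2 34; go to S7.
At S7 the remaining stops are J2 20, N2 31, J6 32, V6 37; go to J2.
At J2 the remaining stops are N2 11, J6 12, V6 26; go to N2.
At N2 the remaining stops are J6 23, V6 24; go to J6.
At J6 the remaining stops are V6 14; go to V6.
Return V6→DC: 27.
Total = 19 + 20 + 11 + 23 + 14 + 27 = 114.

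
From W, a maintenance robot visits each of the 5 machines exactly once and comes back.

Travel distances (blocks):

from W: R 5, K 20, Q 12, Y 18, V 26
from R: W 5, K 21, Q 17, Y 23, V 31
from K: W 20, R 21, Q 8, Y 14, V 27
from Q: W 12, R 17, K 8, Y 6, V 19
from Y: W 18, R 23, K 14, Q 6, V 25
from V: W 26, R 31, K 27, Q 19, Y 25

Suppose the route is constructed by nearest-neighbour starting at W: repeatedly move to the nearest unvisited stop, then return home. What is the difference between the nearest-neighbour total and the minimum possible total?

Excess over optimum: 4 blocks.

From W: R=5, Q=12, Y=18, K=20, V=26 → choose R (5).
From R: Q=17, K=21, Y=23, V=31 → choose Q (17).
From Q: Y=6, K=8, V=19 → choose Y (6).
From Y: K=14, V=25 → choose K (14).
From K: V=27 → choose V (27).
NN route W → R → Q → Y → K → V → W costs 95.
Optimal: W → R → K → Q → Y → V → W costs 91 (by enumerating all 60 distinct tours).
Excess = 95 − 91 = 4.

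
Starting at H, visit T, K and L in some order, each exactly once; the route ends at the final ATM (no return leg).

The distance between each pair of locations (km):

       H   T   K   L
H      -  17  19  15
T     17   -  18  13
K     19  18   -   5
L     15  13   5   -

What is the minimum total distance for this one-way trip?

Minimum one-way distance = 35 km.

There are 3! = 6 possible orderings.
H→T→K→L: 17+18+5 = 40
H→T→L→K: 17+13+5 = 35
H→K→T→L: 19+18+13 = 50
H→K→L→T: 19+5+13 = 37
H→L→T→K: 15+13+18 = 46
H→L→K→T: 15+5+18 = 38
The minimum is 35.
One shortest path: H → T → L → K.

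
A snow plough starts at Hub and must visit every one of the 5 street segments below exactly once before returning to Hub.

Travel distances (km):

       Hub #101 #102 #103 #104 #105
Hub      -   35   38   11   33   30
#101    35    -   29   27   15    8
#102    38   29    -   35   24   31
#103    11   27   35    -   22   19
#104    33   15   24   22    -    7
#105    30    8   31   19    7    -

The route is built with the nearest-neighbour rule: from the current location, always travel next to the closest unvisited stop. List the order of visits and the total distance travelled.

Hub → [#103:11 / #105:30 / #104:33 / #101:35 / #102:38] → #103 (11)
#103 → [#105:19 / #104:22 / #101:27 / #102:35] → #105 (19)
#105 → [#104:7 / #101:8 / #102:31] → #104 (7)
#104 → [#101:15 / #102:24] → #101 (15)
#101 → [#102:29] → #102 (29)
Return #102→Hub: 38.
Total = 11 + 19 + 7 + 15 + 29 + 38 = 119.

119 km along Hub → #103 → #105 → #104 → #101 → #102 → Hub.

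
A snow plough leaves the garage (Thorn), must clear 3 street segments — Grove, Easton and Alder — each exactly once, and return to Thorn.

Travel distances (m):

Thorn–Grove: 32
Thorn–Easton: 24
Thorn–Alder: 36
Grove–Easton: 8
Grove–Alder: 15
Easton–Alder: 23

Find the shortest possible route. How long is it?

Minimum total distance: 83 m.

With 3 stops there are 3!/2 = 3 distinct round trips (a route and its reverse cost the same).
Thorn→Grove→Easton→Alder→Thorn: 32+8+23+36 = 99
Thorn→Grove→Alder→Easton→Thorn: 32+15+23+24 = 94
Thorn→Easton→Grove→Alder→Thorn: 24+8+15+36 = 83
The minimum is 83.
One optimal route: Thorn → Easton → Grove → Alder → Thorn (or its reverse).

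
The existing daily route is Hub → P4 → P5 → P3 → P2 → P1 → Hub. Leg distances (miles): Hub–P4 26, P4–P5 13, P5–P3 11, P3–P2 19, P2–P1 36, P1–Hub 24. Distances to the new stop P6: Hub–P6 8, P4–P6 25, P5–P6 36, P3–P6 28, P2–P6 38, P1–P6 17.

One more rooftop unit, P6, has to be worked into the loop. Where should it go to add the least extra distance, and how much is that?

Insertion cost between consecutive stops i–j is d(i,P6) + d(P6,j) − d(i,j):
  between Hub and P4: 8 + 25 − 26 = 7
  between P4 and P5: 25 + 36 − 13 = 48
  between P5 and P3: 36 + 28 − 11 = 53
  between P3 and P2: 28 + 38 − 19 = 47
  between P2 and P1: 38 + 17 − 36 = 19
  between P1 and Hub: 17 + 8 − 24 = 1
Cheapest insertion is between P1 and Hub, adding 1.
New total = 129 + 1 = 130.

Adding 1 miles by placing P6 on the P1–Hub leg.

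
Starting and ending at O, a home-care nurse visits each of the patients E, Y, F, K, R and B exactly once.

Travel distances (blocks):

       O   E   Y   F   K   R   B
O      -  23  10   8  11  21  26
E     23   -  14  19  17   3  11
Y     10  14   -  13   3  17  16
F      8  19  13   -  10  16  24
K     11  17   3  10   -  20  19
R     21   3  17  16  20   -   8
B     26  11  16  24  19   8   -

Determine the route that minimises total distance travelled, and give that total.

Minimum total distance: 68 blocks.

With 6 stops there are 6!/2 = 360 distinct round trips (a route and its reverse cost the same).
O → E → Y → F → K → R → B → O: 23+14+13+10+20+8+26 = 114
O → E → Y → F → K → B → R → O: 23+14+13+10+19+8+21 = 108
O → E → Y → F → R → K → B → O: 23+14+13+16+20+19+26 = 131
O → E → Y → F → R → B → K → O: 23+14+13+16+8+19+11 = 104
O → E → Y → F → B → K → R → O: 23+14+13+24+19+20+21 = 134
O → E → Y → F → B → R → K → O: 23+14+13+24+8+20+11 = 113
O → E → Y → K → F → R → B → O: 23+14+3+10+16+8+26 = 100
O → E → Y → K → F → B → R → O: 23+14+3+10+24+8+21 = 103
… (352 more)
O → F → E → R → B → Y → K → O: 8+19+3+8+16+3+11 = 68  ← best
The minimum is 68.
One optimal route: O → F → E → R → B → Y → K → O (or its reverse).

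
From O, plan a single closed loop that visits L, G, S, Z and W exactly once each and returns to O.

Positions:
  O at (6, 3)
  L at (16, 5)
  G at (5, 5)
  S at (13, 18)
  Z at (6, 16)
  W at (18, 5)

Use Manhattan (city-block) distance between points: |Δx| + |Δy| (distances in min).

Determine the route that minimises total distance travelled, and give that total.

O→L→G→S→Z→W→O: 12+11+21+9+23+14 = 90
O→L→G→S→W→Z→O: 12+11+21+18+23+13 = 98
O→L→G→Z→S→W→O: 12+11+12+9+18+14 = 76
O→L→G→Z→W→S→O: 12+11+12+23+18+22 = 98
O→L→G→W→S→Z→O: 12+11+13+18+9+13 = 76
O→L→G→W→Z→S→O: 12+11+13+23+9+22 = 90
O→L→S→G→Z→W→O: 12+16+21+12+23+14 = 98
O→L→S→G→W→Z→O: 12+16+21+13+23+13 = 98
O→L→S→Z→G→W→O: 12+16+9+12+13+14 = 76
O→L→S→Z→W→G→O: 12+16+9+23+13+3 = 76
O→L→S→W→G→Z→O: 12+16+18+13+12+13 = 84
O→L→S→W→Z→G→O: 12+16+18+23+12+3 = 84
O→L→Z→G→S→W→O: 12+21+12+21+18+14 = 98
O→L→Z→G→W→S→O: 12+21+12+13+18+22 = 98
… (46 more)
O→L→W→S→Z→G→O: 12+2+18+9+12+3 = 56  ← best
The minimum is 56.
One optimal route: O → L → W → S → Z → G → O (or its reverse).

Shortest round trip = 56 min.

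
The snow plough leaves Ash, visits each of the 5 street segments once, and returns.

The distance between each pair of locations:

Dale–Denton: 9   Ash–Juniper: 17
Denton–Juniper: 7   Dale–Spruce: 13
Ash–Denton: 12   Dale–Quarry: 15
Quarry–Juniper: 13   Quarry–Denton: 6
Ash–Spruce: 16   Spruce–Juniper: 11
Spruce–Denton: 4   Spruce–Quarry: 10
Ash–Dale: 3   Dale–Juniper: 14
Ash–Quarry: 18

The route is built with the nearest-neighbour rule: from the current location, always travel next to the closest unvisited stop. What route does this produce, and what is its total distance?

56 along Ash → Dale → Denton → Spruce → Quarry → Juniper → Ash.

At Ash the remaining stops are Dale 3, Denton 12, Spruce 16, Juniper 17, Quarry 18; go to Dale.
At Dale the remaining stops are Denton 9, Spruce 13, Juniper 14, Quarry 15; go to Denton.
At Denton the remaining stops are Spruce 4, Quarry 6, Juniper 7; go to Spruce.
At Spruce the remaining stops are Quarry 10, Juniper 11; go to Quarry.
At Quarry the remaining stops are Juniper 13; go to Juniper.
Return Juniper→Ash: 17.
Total = 3 + 9 + 4 + 10 + 13 + 17 = 56.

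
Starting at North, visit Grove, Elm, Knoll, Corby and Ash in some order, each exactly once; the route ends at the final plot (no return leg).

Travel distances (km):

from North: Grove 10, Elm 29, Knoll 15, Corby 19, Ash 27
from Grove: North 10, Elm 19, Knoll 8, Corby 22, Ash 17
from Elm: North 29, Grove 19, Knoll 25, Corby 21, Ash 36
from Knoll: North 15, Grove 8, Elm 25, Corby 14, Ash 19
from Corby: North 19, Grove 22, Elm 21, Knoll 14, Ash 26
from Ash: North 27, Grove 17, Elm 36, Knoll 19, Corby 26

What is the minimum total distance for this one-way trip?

There are 5! = 120 possible orderings.
North → Grove → Elm → Knoll → Corby → Ash: 10+19+25+14+26 = 94
North → Grove → Elm → Knoll → Ash → Corby: 10+19+25+19+26 = 99
North → Grove → Elm → Corby → Knoll → Ash: 10+19+21+14+19 = 83
North → Grove → Elm → Corby → Ash → Knoll: 10+19+21+26+19 = 95
North → Grove → Elm → Ash → Knoll → Corby: 10+19+36+19+14 = 98
North → Grove → Elm → Ash → Corby → Knoll: 10+19+36+26+14 = 105
North → Grove → Knoll → Elm → Corby → Ash: 10+8+25+21+26 = 90
North → Grove → Knoll → Elm → Ash → Corby: 10+8+25+36+26 = 105
North → Grove → Knoll → Corby → Elm → Ash: 10+8+14+21+36 = 89
North → Grove → Knoll → Corby → Ash → Elm: 10+8+14+26+36 = 94
North → Grove → Knoll → Ash → Elm → Corby: 10+8+19+36+21 = 94
North → Grove → Knoll → Ash → Corby → Elm: 10+8+19+26+21 = 84
North → Grove → Corby → Elm → Knoll → Ash: 10+22+21+25+19 = 97
North → Grove → Corby → Elm → Ash → Knoll: 10+22+21+36+19 = 108
… (106 more)
North → Grove → Ash → Knoll → Corby → Elm: 10+17+19+14+21 = 81  ← best
The minimum is 81.
One shortest path: North → Grove → Ash → Knoll → Corby → Elm.

Shortest open route: 81 km.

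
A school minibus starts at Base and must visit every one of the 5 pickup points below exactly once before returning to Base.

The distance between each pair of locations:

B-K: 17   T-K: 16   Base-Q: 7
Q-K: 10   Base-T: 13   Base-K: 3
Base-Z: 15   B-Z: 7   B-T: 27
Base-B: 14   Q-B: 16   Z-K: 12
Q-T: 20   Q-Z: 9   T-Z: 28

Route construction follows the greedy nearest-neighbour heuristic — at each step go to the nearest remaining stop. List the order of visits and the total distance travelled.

From Base: distances to unvisited — K=3, Q=7, T=13, B=14, Z=15. Nearest is K (3).
From K: distances to unvisited — Q=10, Z=12, T=16, B=17. Nearest is Q (10).
From Q: distances to unvisited — Z=9, B=16, T=20. Nearest is Z (9).
From Z: distances to unvisited — B=7, T=28. Nearest is B (7).
From B: distances to unvisited — T=27. Nearest is T (27).
Return T→Base: 13.
Total = 3 + 10 + 9 + 7 + 27 + 13 = 69.

Total distance 69 via the nearest-neighbour route Base → K → Q → Z → B → T → Base.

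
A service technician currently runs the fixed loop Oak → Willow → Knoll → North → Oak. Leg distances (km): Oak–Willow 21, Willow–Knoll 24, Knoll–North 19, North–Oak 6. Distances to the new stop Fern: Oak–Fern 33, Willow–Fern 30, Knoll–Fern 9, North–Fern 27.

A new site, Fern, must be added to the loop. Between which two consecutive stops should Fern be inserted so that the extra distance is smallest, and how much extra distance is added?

Insertion cost between consecutive stops i–j is d(i,Fern) + d(Fern,j) − d(i,j):
  between Oak and Willow: 33 + 30 − 21 = 42
  between Willow and Knoll: 30 + 9 − 24 = 15
  between Knoll and North: 9 + 27 − 19 = 17
  between North and Oak: 27 + 33 − 6 = 54
Cheapest insertion is between Willow and Knoll, adding 15.
New total = 70 + 15 = 85.

+15 km — insert Fern between Willow and Knoll.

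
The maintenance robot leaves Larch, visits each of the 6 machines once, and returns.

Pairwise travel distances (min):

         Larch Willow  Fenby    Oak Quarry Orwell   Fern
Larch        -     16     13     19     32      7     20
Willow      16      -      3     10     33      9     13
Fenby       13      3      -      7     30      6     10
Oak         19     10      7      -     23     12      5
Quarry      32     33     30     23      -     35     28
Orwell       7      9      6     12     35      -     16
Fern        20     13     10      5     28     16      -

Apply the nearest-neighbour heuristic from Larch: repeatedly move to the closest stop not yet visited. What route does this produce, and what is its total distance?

Total distance 91 min via the nearest-neighbour route Larch → Orwell → Fenby → Willow → Oak → Fern → Quarry → Larch.

From Larch: distances to unvisited — Orwell=7, Fenby=13, Willow=16, Oak=19, Fern=20, Quarry=32. Nearest is Orwell (7).
From Orwell: distances to unvisited — Fenby=6, Willow=9, Oak=12, Fern=16, Quarry=35. Nearest is Fenby (6).
From Fenby: distances to unvisited — Willow=3, Oak=7, Fern=10, Quarry=30. Nearest is Willow (3).
From Willow: distances to unvisited — Oak=10, Fern=13, Quarry=33. Nearest is Oak (10).
From Oak: distances to unvisited — Fern=5, Quarry=23. Nearest is Fern (5).
From Fern: distances to unvisited — Quarry=28. Nearest is Quarry (28).
Return Quarry→Larch: 32.
Total = 7 + 6 + 3 + 10 + 5 + 28 + 32 = 91.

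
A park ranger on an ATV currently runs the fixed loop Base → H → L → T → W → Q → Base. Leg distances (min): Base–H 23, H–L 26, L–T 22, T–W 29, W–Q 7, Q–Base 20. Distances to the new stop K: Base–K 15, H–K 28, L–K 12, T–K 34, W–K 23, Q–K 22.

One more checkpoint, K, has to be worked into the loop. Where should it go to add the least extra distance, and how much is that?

Minimum extra distance: 14 min, inserting K between H and L.

Insertion cost between consecutive stops i–j is d(i,K) + d(K,j) − d(i,j):
  between Base and H: 15 + 28 − 23 = 20
  between H and L: 28 + 12 − 26 = 14
  between L and T: 12 + 34 − 22 = 24
  between T and W: 34 + 23 − 29 = 28
  between W and Q: 23 + 22 − 7 = 38
  between Q and Base: 22 + 15 − 20 = 17
Cheapest insertion is between H and L, adding 14.
New total = 127 + 14 = 141.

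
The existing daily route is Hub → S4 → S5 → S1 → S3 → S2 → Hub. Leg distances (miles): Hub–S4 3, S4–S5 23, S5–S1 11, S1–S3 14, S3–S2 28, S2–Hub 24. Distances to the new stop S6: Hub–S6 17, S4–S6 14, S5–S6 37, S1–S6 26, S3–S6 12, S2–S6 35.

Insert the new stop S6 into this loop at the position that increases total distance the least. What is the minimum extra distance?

Insertion cost between consecutive stops i–j is d(i,S6) + d(S6,j) − d(i,j):
  between Hub and S4: 17 + 14 − 3 = 28
  between S4 and S5: 14 + 37 − 23 = 28
  between S5 and S1: 37 + 26 − 11 = 52
  between S1 and S3: 26 + 12 − 14 = 24
  between S3 and S2: 12 + 35 − 28 = 19
  between S2 and Hub: 35 + 17 − 24 = 28
Cheapest insertion is between S3 and S2, adding 19.
New total = 103 + 19 = 122.

Minimum extra distance: 19 miles, inserting S6 between S3 and S2.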